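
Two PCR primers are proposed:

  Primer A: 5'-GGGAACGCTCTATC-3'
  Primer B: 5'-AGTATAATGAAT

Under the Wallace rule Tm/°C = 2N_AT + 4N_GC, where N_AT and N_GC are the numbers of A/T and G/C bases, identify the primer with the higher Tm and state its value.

Primer A, 44°C

Primer A: A+T=6, G+C=8 → Tm = 2(6)+4(8) = 44°C
Primer B: A+T=10, G+C=2 → Tm = 2(10)+4(2) = 28°C
44°C vs 28°C → primer A is higher.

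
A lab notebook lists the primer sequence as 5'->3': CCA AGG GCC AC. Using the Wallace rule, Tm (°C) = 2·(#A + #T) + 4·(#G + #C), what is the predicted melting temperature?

38°C

Base counts: C=5, T=0, A=3, G=3
A+T = 3, G+C = 8
Tm = 2(3) + 4(8) = 6 + 32 = 38°C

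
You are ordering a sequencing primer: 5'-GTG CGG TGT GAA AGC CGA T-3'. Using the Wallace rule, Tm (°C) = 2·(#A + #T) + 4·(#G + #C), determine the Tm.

Base counts: C=3, G=8, A=4, T=4
A+T = 8, G+C = 11
Tm = 2×8 + 4×11 = 60°C

60°C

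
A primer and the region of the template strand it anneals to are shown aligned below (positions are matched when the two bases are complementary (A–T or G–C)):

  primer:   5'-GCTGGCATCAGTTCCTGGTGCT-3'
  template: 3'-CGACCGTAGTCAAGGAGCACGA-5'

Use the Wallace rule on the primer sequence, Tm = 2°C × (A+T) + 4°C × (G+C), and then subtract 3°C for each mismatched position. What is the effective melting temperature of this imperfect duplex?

Primer base counts: A=2, T=7, G=7, C=6 → A+T=9, G+C=13
Perfect-match Tm = 2(9) + 4(13) = 18 + 52 = 70°C
Mismatches (positions where the bases are not complementary): 1 (at position 17)
Effective Tm = 70 − 1×3 = 70 − 3 = 67°C

67°C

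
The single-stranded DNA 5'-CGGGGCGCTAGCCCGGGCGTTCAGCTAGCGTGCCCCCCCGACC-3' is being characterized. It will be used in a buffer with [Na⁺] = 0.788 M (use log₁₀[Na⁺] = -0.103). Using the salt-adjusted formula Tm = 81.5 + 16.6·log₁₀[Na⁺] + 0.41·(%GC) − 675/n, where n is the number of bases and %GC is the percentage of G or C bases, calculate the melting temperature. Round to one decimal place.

96.5°C

Length n = 43. Base counts: A=4, C=19, T=5, G=15
G+C = 34, so %GC = 34/43 × 100 = 79.07%
Salt term: 16.6 × (-0.103) = -1.71
GC term: 0.41 × 79.07 = 32.419; length term: −675/43 = −15.698
Tm = 81.5 + (-1.71) + 32.419 − 15.698 = 96.511 → 96.5°C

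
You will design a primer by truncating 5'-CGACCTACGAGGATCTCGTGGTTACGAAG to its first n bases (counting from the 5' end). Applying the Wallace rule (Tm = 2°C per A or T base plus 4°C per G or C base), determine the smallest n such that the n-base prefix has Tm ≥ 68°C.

n = 21

First 20 bases: CGACCTACGAGGATCTCGTG → Tm = 64°C (< 68°C)
First 21 bases: CGACCTACGAGGATCTCGTGG → Tm = 68°C (≥ 68°C)
Since every base adds ≥2°C, Tm only increases with n, so the threshold is first crossed at n = 21.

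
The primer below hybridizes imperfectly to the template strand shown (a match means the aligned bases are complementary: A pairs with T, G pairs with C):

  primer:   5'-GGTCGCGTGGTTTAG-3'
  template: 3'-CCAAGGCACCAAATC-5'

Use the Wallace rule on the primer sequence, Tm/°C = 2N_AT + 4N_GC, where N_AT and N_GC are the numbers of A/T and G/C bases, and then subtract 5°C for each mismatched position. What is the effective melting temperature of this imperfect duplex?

38°C

Primer base counts: A=1, T=5, G=7, C=2 → A+T=6, G+C=9
Perfect-match Tm = 2(6) + 4(9) = 12 + 36 = 48°C
Mismatches (positions where the bases are not complementary): 2 (at positions 4, 5)
Effective Tm = 48 − 2×5 = 48 − 10 = 38°C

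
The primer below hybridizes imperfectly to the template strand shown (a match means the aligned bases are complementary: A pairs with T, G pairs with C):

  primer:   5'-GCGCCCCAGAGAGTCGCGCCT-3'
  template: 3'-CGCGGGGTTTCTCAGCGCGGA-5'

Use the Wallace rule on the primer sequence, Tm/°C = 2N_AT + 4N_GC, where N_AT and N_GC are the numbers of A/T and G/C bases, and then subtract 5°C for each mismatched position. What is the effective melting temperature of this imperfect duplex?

Primer base counts: A=3, T=2, G=7, C=9 → A+T=5, G+C=16
Perfect-match Tm = 2(5) + 4(16) = 10 + 64 = 74°C
Mismatches (positions where the bases are not complementary): 1 (at position 9)
Effective Tm = 74 − 1×5 = 74 − 5 = 69°C

69°C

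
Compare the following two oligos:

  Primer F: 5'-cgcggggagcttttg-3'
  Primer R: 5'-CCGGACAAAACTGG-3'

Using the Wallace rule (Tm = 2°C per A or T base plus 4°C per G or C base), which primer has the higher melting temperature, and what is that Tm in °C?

Primer F: A+T=5, G+C=10 → Tm = 2(5)+4(10) = 50°C
Primer R: A+T=6, G+C=8 → Tm = 2(6)+4(8) = 44°C
50°C vs 44°C → primer F is higher.

Primer F, 50°C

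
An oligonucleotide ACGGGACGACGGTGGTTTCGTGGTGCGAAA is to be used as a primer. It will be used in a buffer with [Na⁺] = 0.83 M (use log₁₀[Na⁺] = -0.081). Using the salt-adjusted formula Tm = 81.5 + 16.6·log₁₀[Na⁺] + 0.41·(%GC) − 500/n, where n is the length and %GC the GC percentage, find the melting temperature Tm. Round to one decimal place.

88.1°C

Length n = 30. T=6, C=5, A=6, G=13
G+C = 18, so %GC = 18/30 × 100 = 60%
Salt term: 16.6 × (-0.081) = -1.345
GC term: 0.41 × 60 = 24.6; length term: −500/30 = −16.667
Tm = 81.5 + (-1.345) + 24.6 − 16.667 = 88.088 → 88.1°C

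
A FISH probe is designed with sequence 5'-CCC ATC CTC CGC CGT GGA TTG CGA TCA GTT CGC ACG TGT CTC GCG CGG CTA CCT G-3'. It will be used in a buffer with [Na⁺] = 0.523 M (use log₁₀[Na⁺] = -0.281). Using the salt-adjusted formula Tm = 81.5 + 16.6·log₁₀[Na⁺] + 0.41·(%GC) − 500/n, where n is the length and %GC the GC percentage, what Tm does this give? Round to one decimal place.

Length n = 55. Counting bases: A=6, T=13, C=21, G=15
G+C = 36, so %GC = 36/55 × 100 = 65.455%
Salt term: 16.6 × (-0.281) = -4.665
GC term: 0.41 × 65.455 = 26.837; length term: −500/55 = −9.091
Tm = 81.5 + (-4.665) + 26.837 − 9.091 = 94.581 → 94.6°C

94.6°C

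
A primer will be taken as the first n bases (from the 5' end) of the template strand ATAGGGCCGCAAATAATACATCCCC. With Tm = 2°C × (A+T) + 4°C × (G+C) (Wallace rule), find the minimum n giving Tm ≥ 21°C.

n = 7

First 6 bases: ATAGGG → Tm = 18°C (< 21°C)
First 7 bases: ATAGGGC → Tm = 22°C (≥ 21°C)
Each additional base adds 2°C (A/T) or 4°C (G/C), so Tm is non-decreasing in n; n = 7 is the first length to reach 21°C.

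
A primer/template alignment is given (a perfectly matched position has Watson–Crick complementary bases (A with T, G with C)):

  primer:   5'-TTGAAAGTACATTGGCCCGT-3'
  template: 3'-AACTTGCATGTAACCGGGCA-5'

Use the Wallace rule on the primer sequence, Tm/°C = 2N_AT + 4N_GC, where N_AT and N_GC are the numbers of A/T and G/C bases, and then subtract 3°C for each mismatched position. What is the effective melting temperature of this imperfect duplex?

55°C

Primer base counts: A=5, T=6, G=5, C=4 → A+T=11, G+C=9
Perfect-match Tm = 2(11) + 4(9) = 22 + 36 = 58°C
Mismatches (positions where the bases are not complementary): 1 (at position 6)
Effective Tm = 58 − 1×3 = 58 − 3 = 55°C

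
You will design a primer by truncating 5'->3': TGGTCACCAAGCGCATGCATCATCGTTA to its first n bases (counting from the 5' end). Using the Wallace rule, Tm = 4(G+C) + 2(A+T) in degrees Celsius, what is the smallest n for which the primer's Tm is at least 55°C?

n = 18

First 17 bases: TGGTCACCAAGCGCATG → Tm = 54°C (< 55°C)
First 18 bases: TGGTCACCAAGCGCATGC → Tm = 58°C (≥ 55°C)
Each additional base adds 2°C (A/T) or 4°C (G/C), so Tm is non-decreasing in n; n = 18 is the first length to reach 55°C.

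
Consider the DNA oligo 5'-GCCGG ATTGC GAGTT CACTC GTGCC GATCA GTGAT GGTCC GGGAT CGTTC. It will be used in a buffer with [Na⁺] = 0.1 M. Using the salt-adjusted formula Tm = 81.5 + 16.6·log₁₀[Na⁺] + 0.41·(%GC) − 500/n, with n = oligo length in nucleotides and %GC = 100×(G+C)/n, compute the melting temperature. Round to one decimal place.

Length n = 50. Base counts: C=13, A=7, G=17, T=13
G+C = 30, so %GC = 30/50 × 100 = 60%
Salt term: 16.6 × (-1) = -16.6
GC term: 0.41 × 60 = 24.6; length term: −500/50 = −10
Tm = 81.5 + (-16.6) + 24.6 − 10 = 79.5 → 79.5°C

79.5°C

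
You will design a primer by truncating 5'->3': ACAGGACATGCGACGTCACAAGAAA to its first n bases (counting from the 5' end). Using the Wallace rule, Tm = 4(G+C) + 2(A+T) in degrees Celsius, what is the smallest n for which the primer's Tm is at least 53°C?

n = 17

First 16 bases: ACAGGACATGCGACGT → Tm = 50°C (< 53°C)
First 17 bases: ACAGGACATGCGACGTC → Tm = 54°C (≥ 53°C)
Since every base adds ≥2°C, Tm only increases with n, so the threshold is first crossed at n = 17.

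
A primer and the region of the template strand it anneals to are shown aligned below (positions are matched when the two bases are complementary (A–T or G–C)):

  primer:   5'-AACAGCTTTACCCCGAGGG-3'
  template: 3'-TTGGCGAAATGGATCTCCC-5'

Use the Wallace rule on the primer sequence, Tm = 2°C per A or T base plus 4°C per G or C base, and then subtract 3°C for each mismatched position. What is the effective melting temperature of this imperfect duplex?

Primer base counts: A=5, T=3, G=5, C=6 → A+T=8, G+C=11
Perfect-match Tm = 2(8) + 4(11) = 16 + 44 = 60°C
Mismatches (positions where the bases are not complementary): 3 (at positions 4, 13, 14)
Effective Tm = 60 − 3×3 = 60 − 9 = 51°C

51°C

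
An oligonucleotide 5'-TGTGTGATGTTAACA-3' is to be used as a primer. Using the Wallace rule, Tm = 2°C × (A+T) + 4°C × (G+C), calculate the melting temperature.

40°C

Scanning the sequence gives T=6, C=1, G=4, A=4.
AT pairs contribute 10, GC pairs contribute 5.
Tm = 2×10 + 4×5 = 40°C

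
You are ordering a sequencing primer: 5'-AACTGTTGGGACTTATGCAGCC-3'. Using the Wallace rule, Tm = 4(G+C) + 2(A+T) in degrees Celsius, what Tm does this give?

Scanning the sequence gives C=5, T=6, G=6, A=5.
A+T = 11, G+C = 11
Tm = 2×11 + 4×11 = 66°C

66°C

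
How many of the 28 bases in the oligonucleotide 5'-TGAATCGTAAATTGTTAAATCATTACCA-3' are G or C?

Scanning the sequence gives G=3, A=11, T=10, C=4.
Total G or C: 3 + 4 = 7

7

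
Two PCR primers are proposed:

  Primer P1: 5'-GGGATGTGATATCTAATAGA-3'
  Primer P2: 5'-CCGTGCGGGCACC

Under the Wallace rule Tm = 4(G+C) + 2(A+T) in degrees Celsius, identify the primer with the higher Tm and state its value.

Primer P1: A+T=13, G+C=7 → Tm = 2(13)+4(7) = 54°C
Primer P2: A+T=2, G+C=11 → Tm = 2(2)+4(11) = 48°C
54°C vs 48°C → primer P1 is higher.

Primer P1, 54°C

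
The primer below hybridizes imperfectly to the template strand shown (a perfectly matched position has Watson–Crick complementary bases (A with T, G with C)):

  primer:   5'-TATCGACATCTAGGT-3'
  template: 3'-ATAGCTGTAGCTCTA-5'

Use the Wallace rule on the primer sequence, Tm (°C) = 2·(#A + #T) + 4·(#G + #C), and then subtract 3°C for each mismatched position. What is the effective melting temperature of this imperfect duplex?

36°C

Primer base counts: A=4, T=5, G=3, C=3 → A+T=9, G+C=6
Perfect-match Tm = 2(9) + 4(6) = 18 + 24 = 42°C
Mismatches (positions where the bases are not complementary): 2 (at positions 11, 14)
Effective Tm = 42 − 2×3 = 42 − 6 = 36°C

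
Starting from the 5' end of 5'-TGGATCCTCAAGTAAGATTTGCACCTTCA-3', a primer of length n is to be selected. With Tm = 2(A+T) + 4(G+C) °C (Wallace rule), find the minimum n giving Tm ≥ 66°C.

n = 24

First 23 bases: TGGATCCTCAAGTAAGATTTGCA → Tm = 64°C (< 66°C)
First 24 bases: TGGATCCTCAAGTAAGATTTGCAC → Tm = 68°C (≥ 66°C)
Each additional base adds 2°C (A/T) or 4°C (G/C), so Tm is non-decreasing in n; n = 24 is the first length to reach 66°C.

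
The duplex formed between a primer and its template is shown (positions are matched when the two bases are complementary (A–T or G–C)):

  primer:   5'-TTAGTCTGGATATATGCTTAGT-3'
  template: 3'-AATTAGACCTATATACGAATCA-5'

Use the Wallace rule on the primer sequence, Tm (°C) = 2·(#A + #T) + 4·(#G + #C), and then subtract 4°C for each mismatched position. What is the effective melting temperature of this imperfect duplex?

Primer base counts: A=5, T=10, G=5, C=2 → A+T=15, G+C=7
Perfect-match Tm = 2(15) + 4(7) = 30 + 28 = 58°C
Mismatches (positions where the bases are not complementary): 1 (at position 4)
Effective Tm = 58 − 1×4 = 58 − 4 = 54°C

54°C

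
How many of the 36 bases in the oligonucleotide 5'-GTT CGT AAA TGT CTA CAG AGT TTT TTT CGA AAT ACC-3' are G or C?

12

C=6, G=6, T=14, A=10
G+C = 6 + 6 = 12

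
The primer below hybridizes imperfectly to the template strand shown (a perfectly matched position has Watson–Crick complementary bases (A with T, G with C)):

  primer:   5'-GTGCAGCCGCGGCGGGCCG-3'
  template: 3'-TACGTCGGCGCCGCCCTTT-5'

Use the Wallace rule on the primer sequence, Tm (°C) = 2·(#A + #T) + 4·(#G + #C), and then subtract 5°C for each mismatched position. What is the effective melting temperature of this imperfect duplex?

Primer base counts: A=1, T=1, G=10, C=7 → A+T=2, G+C=17
Perfect-match Tm = 2(2) + 4(17) = 4 + 68 = 72°C
Mismatches (positions where the bases are not complementary): 4 (at positions 1, 17, 18, 19)
Effective Tm = 72 − 4×5 = 72 − 20 = 52°C

52°C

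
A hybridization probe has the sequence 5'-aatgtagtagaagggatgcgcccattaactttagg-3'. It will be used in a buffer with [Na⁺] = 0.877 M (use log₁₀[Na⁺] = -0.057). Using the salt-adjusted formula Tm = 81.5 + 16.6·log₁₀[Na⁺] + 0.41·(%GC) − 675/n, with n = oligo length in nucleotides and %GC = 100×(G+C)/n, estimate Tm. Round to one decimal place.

Length n = 35. Base counts: C=5, G=10, T=9, A=11
G+C = 15, so %GC = 15/35 × 100 = 42.857%
Salt term: 16.6 × (-0.057) = -0.946
GC term: 0.41 × 42.857 = 17.571; length term: −675/35 = −19.286
Tm = 81.5 + (-0.946) + 17.571 − 19.286 = 78.839 → 78.8°C

78.8°C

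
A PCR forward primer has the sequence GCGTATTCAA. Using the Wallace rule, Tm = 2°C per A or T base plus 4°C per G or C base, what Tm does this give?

28°C

Base counts: C=2, A=3, T=3, G=2
A+T = 6, G+C = 4
Tm = 2(6) + 4(4) = 12 + 16 = 28°C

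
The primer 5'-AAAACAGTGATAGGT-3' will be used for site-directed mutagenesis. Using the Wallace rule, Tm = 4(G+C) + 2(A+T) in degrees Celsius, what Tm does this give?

Scanning the sequence gives C=1, G=4, A=7, T=3.
AT pairs contribute 10, GC pairs contribute 5.
Tm = 2(10) + 4(5) = 20 + 20 = 40°C

40°C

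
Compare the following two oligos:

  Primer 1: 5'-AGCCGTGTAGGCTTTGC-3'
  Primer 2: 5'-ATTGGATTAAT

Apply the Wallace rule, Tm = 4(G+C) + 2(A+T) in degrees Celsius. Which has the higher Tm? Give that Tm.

Primer 1, 54°C

Primer 1: A+T=7, G+C=10 → Tm = 2(7)+4(10) = 54°C
Primer 2: A+T=9, G+C=2 → Tm = 2(9)+4(2) = 26°C
54°C vs 26°C → primer 1 is higher.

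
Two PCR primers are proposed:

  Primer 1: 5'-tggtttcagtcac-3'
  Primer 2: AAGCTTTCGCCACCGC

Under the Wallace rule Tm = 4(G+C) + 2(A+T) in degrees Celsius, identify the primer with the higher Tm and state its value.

Primer 1: A+T=7, G+C=6 → Tm = 2(7)+4(6) = 38°C
Primer 2: A+T=6, G+C=10 → Tm = 2(6)+4(10) = 52°C
38°C vs 52°C → primer 2 is higher.

Primer 2, 52°C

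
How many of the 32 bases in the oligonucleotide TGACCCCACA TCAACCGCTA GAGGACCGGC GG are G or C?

21

Base counts: C=12, A=8, T=3, G=9
Total G or C: 9 + 12 = 21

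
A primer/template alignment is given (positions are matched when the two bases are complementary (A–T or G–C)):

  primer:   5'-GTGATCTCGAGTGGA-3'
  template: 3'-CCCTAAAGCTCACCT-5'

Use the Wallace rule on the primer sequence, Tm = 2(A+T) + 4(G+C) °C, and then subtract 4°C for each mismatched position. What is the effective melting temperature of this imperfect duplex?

Primer base counts: A=3, T=4, G=6, C=2 → A+T=7, G+C=8
Perfect-match Tm = 2(7) + 4(8) = 14 + 32 = 46°C
Mismatches (positions where the bases are not complementary): 2 (at positions 2, 6)
Effective Tm = 46 − 2×4 = 46 − 8 = 38°C

38°C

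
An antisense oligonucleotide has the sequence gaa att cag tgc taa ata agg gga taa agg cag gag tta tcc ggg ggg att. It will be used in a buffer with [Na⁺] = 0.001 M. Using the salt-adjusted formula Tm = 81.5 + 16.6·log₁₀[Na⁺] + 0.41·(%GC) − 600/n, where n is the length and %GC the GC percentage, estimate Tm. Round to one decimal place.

38.4°C

Length n = 51. Base counts: C=5, T=11, A=17, G=18
G+C = 23, so %GC = 23/51 × 100 = 45.098%
Salt term: 16.6 × (-3) = -49.8
GC term: 0.41 × 45.098 = 18.49; length term: −600/51 = −11.765
Tm = 81.5 + (-49.8) + 18.49 − 11.765 = 38.425 → 38.4°C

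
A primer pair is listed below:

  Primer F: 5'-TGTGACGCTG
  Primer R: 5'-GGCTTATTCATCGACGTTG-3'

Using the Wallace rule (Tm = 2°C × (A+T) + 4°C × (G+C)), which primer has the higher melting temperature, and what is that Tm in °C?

Primer R, 56°C

Primer F: A+T=4, G+C=6 → Tm = 2(4)+4(6) = 32°C
Primer R: A+T=10, G+C=9 → Tm = 2(10)+4(9) = 56°C
32°C vs 56°C → primer R is higher.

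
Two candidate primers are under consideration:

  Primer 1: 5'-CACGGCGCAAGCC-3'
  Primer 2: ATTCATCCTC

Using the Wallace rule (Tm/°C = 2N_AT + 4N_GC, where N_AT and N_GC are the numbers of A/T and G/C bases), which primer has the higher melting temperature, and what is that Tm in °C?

Primer 1, 46°C

Primer 1: A+T=3, G+C=10 → Tm = 2(3)+4(10) = 46°C
Primer 2: A+T=6, G+C=4 → Tm = 2(6)+4(4) = 28°C
46°C vs 28°C → primer 1 is higher.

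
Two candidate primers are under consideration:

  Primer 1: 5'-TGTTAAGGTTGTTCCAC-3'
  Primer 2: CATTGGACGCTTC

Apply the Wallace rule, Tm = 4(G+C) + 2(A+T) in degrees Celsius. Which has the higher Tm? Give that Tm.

Primer 1, 48°C

Primer 1: A+T=10, G+C=7 → Tm = 2(10)+4(7) = 48°C
Primer 2: A+T=6, G+C=7 → Tm = 2(6)+4(7) = 40°C
48°C vs 40°C → primer 1 is higher.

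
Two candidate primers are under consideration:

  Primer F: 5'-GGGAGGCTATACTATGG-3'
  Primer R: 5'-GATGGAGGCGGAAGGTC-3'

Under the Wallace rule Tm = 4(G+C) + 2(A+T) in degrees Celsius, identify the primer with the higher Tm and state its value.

Primer R, 56°C

Primer F: A+T=8, G+C=9 → Tm = 2(8)+4(9) = 52°C
Primer R: A+T=6, G+C=11 → Tm = 2(6)+4(11) = 56°C
52°C vs 56°C → primer R is higher.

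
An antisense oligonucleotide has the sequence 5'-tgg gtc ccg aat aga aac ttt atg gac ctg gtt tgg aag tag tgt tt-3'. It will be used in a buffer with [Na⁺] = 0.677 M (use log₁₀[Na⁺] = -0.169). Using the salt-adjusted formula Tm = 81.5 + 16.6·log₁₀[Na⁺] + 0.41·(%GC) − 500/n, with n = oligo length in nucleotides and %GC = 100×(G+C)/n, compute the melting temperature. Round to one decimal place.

Length n = 47. Scanning the sequence gives G=14, C=6, T=16, A=11.
G+C = 20, so %GC = 20/47 × 100 = 42.553%
Salt term: 16.6 × (-0.169) = -2.805
GC term: 0.41 × 42.553 = 17.447; length term: −500/47 = −10.638
Tm = 81.5 + (-2.805) + 17.447 − 10.638 = 85.504 → 85.5°C

85.5°C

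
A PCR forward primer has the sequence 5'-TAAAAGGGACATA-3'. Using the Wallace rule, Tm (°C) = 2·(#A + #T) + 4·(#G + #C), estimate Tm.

Base counts: A=7, T=2, G=3, C=1
So N_AT = 9 and N_GC = 4.
Tm = 4·4 + 2·9 = 16 + 18 = 34°C

34°C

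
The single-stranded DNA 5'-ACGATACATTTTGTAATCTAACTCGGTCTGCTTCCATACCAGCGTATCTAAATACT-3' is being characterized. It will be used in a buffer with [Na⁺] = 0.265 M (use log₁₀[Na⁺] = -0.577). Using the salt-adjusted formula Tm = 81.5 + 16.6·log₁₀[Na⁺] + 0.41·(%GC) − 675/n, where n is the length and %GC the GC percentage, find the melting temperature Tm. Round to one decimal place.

Length n = 56. Scanning the sequence gives T=19, G=7, A=16, C=14.
G+C = 21, so %GC = 21/56 × 100 = 37.5%
Salt term: 16.6 × (-0.577) = -9.578
GC term: 0.41 × 37.5 = 15.375; length term: −675/56 = −12.054
Tm = 81.5 + (-9.578) + 15.375 − 12.054 = 75.243 → 75.2°C

75.2°C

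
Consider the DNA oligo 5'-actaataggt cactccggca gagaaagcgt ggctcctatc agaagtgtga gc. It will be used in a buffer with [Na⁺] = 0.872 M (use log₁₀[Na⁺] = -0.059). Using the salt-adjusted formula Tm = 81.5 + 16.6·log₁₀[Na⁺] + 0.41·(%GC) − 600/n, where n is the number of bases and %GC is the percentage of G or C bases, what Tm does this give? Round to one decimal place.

Length n = 52. Base counts: C=12, T=10, G=15, A=15
G+C = 27, so %GC = 27/52 × 100 = 51.923%
Salt term: 16.6 × (-0.059) = -0.979
GC term: 0.41 × 51.923 = 21.288; length term: −600/52 = −11.538
Tm = 81.5 + (-0.979) + 21.288 − 11.538 = 90.271 → 90.3°C

90.3°C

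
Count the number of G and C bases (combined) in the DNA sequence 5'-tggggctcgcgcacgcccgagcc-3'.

19

Counting bases: C=10, G=9, T=2, A=2
G+C = 9 + 10 = 19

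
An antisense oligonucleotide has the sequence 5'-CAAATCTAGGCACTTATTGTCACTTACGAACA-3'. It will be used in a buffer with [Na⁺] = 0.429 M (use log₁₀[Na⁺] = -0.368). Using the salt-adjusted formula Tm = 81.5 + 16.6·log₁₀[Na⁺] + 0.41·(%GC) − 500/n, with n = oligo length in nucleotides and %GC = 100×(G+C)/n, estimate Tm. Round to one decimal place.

Length n = 32. Scanning the sequence gives C=8, A=11, T=9, G=4.
G+C = 12, so %GC = 12/32 × 100 = 37.5%
Salt term: 16.6 × (-0.368) = -6.109
GC term: 0.41 × 37.5 = 15.375; length term: −500/32 = −15.625
Tm = 81.5 + (-6.109) + 15.375 − 15.625 = 75.141 → 75.1°C

75.1°C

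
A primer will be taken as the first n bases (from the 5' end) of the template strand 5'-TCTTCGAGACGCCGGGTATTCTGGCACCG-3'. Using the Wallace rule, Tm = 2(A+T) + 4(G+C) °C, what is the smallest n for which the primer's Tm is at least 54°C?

n = 16

First 15 bases: TCTTCGAGACGCCGG → Tm = 50°C (< 54°C)
First 16 bases: TCTTCGAGACGCCGGG → Tm = 54°C (≥ 54°C)
Since every base adds ≥2°C, Tm only increases with n, so the threshold is first crossed at n = 16.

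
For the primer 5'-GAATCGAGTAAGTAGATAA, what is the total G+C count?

Base counts: A=9, C=1, G=5, T=4
Total G or C: 5 + 1 = 6

6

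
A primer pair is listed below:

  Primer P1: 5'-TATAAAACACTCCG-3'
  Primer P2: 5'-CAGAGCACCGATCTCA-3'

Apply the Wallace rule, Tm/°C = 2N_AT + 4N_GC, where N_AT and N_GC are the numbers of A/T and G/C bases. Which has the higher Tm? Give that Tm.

Primer P1: A+T=9, G+C=5 → Tm = 2(9)+4(5) = 38°C
Primer P2: A+T=7, G+C=9 → Tm = 2(7)+4(9) = 50°C
38°C vs 50°C → primer P2 is higher.

Primer P2, 50°C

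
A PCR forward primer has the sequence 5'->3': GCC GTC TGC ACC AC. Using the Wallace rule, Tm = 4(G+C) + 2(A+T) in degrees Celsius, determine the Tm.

48°C

Base counts: T=2, G=3, A=2, C=7
A+T = 4, G+C = 10
Tm = 2×4 + 4×10 = 48°C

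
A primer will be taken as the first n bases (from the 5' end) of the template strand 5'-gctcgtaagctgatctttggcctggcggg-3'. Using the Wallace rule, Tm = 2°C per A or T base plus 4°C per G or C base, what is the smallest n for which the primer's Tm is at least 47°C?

n = 16

First 15 bases: GCTCGTAAGCTGATC → Tm = 46°C (< 47°C)
First 16 bases: GCTCGTAAGCTGATCT → Tm = 48°C (≥ 47°C)
Since every base adds ≥2°C, Tm only increases with n, so the threshold is first crossed at n = 16.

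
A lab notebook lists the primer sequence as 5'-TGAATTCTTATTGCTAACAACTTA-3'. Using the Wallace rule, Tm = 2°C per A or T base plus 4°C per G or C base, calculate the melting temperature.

60°C

Base counts: A=8, C=4, G=2, T=10
A+T = 18, G+C = 6
Tm = 2(18) + 4(6) = 36 + 24 = 60°C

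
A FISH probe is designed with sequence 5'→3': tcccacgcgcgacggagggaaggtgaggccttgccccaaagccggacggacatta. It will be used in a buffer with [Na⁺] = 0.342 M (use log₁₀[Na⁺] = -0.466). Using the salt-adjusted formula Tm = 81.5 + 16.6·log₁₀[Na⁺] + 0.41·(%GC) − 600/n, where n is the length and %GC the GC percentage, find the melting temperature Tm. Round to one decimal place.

Length n = 55. T=6, G=19, A=13, C=17
G+C = 36, so %GC = 36/55 × 100 = 65.455%
Salt term: 16.6 × (-0.466) = -7.736
GC term: 0.41 × 65.455 = 26.837; length term: −600/55 = −10.909
Tm = 81.5 + (-7.736) + 26.837 − 10.909 = 89.692 → 89.7°C

89.7°C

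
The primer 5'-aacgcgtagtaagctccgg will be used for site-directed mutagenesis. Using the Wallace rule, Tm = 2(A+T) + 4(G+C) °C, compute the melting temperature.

60°C

G=6, C=5, T=3, A=5
AT pairs contribute 8, GC pairs contribute 11.
Tm = 2×8 + 4×11 = 60°C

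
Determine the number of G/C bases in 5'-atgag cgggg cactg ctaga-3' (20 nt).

12

Scanning the sequence gives G=8, C=4, T=3, A=5.
Total G or C: 8 + 4 = 12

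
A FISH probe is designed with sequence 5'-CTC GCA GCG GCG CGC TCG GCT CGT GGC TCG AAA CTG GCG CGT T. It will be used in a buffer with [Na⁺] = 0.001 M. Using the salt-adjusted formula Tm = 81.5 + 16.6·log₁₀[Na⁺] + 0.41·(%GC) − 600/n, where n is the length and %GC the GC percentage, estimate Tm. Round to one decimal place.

47.3°C

Length n = 43. C=15, G=16, A=4, T=8
G+C = 31, so %GC = 31/43 × 100 = 72.093%
Salt term: 16.6 × (-3) = -49.8
GC term: 0.41 × 72.093 = 29.558; length term: −600/43 = −13.953
Tm = 81.5 + (-49.8) + 29.558 − 13.953 = 47.305 → 47.3°C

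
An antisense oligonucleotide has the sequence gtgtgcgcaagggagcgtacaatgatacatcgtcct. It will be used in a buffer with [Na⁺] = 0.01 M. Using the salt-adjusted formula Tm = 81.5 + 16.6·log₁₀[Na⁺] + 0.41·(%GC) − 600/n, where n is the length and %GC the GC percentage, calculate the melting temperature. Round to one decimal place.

53.3°C

Length n = 36. Scanning the sequence gives T=8, C=8, A=9, G=11.
G+C = 19, so %GC = 19/36 × 100 = 52.778%
Salt term: 16.6 × (-2) = -33.2
GC term: 0.41 × 52.778 = 21.639; length term: −600/36 = −16.667
Tm = 81.5 + (-33.2) + 21.639 − 16.667 = 53.272 → 53.3°C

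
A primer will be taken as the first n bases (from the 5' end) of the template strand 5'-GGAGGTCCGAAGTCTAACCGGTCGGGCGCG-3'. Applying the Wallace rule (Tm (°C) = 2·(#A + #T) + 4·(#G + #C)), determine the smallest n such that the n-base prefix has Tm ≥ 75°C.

n = 24

First 23 bases: GGAGGTCCGAAGTCTAACCGGTC → Tm = 74°C (< 75°C)
First 24 bases: GGAGGTCCGAAGTCTAACCGGTCG → Tm = 78°C (≥ 75°C)
Since every base adds ≥2°C, Tm only increases with n, so the threshold is first crossed at n = 24.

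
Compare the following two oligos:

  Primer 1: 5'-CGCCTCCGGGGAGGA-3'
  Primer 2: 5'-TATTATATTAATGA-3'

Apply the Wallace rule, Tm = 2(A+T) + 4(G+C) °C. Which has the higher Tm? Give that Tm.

Primer 1, 54°C

Primer 1: A+T=3, G+C=12 → Tm = 2(3)+4(12) = 54°C
Primer 2: A+T=13, G+C=1 → Tm = 2(13)+4(1) = 30°C
54°C vs 30°C → primer 1 is higher.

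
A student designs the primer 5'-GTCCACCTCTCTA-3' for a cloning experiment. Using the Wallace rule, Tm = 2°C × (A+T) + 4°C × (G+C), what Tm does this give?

Base counts: A=2, C=6, G=1, T=4
So N_AT = 6 and N_GC = 7.
Tm = 4·7 + 2·6 = 28 + 12 = 40°C

40°C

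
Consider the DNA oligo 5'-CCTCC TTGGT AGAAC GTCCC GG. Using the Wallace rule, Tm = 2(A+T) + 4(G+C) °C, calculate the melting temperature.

G=6, T=5, C=8, A=3
So N_AT = 8 and N_GC = 14.
Tm = 2(8) + 4(14) = 16 + 56 = 72°C

72°C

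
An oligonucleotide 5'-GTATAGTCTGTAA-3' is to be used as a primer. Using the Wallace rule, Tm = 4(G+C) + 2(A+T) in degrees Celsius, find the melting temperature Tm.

Scanning the sequence gives A=4, T=5, C=1, G=3.
A+T = 9, G+C = 4
Tm = 4·4 + 2·9 = 16 + 18 = 34°C

34°C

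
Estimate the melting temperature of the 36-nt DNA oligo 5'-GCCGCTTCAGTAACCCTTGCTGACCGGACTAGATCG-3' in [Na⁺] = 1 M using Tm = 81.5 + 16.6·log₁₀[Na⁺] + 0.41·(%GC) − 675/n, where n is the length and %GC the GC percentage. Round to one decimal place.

86.7°C

Length n = 36. G=9, T=8, A=7, C=12
G+C = 21, so %GC = 21/36 × 100 = 58.333%
Salt term: 16.6 × (0) = 0
GC term: 0.41 × 58.333 = 23.917; length term: −675/36 = −18.75
Tm = 81.5 + (0) + 23.917 − 18.75 = 86.667 → 86.7°C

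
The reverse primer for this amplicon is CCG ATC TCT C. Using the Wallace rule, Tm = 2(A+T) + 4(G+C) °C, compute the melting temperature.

32°C

C=5, G=1, A=1, T=3
So N_AT = 4 and N_GC = 6.
Tm = 4·6 + 2·4 = 24 + 8 = 32°C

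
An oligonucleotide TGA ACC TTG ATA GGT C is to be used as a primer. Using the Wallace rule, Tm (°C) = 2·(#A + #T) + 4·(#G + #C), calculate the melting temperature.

Base counts: C=3, G=4, T=5, A=4
So N_AT = 9 and N_GC = 7.
Tm = 2×9 + 4×7 = 46°C

46°C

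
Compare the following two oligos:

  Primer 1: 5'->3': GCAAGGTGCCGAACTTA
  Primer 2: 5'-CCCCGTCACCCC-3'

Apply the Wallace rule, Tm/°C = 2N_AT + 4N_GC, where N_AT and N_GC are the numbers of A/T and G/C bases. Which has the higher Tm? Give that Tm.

Primer 1: A+T=8, G+C=9 → Tm = 2(8)+4(9) = 52°C
Primer 2: A+T=2, G+C=10 → Tm = 2(2)+4(10) = 44°C
52°C vs 44°C → primer 1 is higher.

Primer 1, 52°C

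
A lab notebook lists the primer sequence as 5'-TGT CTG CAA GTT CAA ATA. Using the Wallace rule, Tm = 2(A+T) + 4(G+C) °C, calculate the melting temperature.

48°C

Counting bases: G=3, C=3, T=6, A=6
AT pairs contribute 12, GC pairs contribute 6.
Tm = 4·6 + 2·12 = 24 + 24 = 48°C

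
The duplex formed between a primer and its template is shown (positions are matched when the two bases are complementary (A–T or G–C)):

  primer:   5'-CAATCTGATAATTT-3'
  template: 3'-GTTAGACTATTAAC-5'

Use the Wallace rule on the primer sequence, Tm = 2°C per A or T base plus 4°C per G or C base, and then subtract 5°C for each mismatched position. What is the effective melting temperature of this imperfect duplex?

Primer base counts: A=5, T=6, G=1, C=2 → A+T=11, G+C=3
Perfect-match Tm = 2(11) + 4(3) = 22 + 12 = 34°C
Mismatches (positions where the bases are not complementary): 1 (at position 14)
Effective Tm = 34 − 1×5 = 34 − 5 = 29°C

29°C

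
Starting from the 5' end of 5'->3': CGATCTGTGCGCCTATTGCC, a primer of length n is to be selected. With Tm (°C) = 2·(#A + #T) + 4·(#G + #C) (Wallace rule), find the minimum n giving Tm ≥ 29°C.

n = 10

First 9 bases: CGATCTGTG → Tm = 28°C (< 29°C)
First 10 bases: CGATCTGTGC → Tm = 32°C (≥ 29°C)
Since every base adds ≥2°C, Tm only increases with n, so the threshold is first crossed at n = 10.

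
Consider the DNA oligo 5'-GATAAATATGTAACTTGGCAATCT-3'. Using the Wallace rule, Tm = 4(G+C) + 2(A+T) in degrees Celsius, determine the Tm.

Scanning the sequence gives A=9, C=3, G=4, T=8.
A+T = 17, G+C = 7
Tm = 2(17) + 4(7) = 34 + 28 = 62°C

62°C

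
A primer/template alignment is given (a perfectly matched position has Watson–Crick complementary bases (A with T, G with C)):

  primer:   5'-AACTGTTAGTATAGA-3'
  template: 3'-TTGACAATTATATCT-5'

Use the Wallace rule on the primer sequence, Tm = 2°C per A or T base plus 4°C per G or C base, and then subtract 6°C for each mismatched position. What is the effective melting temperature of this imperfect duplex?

Primer base counts: A=6, T=5, G=3, C=1 → A+T=11, G+C=4
Perfect-match Tm = 2(11) + 4(4) = 22 + 16 = 38°C
Mismatches (positions where the bases are not complementary): 1 (at position 9)
Effective Tm = 38 − 1×6 = 38 − 6 = 32°C

32°C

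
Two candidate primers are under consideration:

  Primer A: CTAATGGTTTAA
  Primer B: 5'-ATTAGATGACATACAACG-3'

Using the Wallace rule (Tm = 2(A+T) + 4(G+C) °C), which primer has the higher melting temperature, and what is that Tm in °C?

Primer B, 48°C

Primer A: A+T=9, G+C=3 → Tm = 2(9)+4(3) = 30°C
Primer B: A+T=12, G+C=6 → Tm = 2(12)+4(6) = 48°C
30°C vs 48°C → primer B is higher.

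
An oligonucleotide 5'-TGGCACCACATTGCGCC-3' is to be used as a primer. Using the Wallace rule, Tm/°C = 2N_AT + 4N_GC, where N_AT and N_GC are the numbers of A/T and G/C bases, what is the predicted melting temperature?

56°C

Counting bases: T=3, G=4, A=3, C=7
So N_AT = 6 and N_GC = 11.
Tm = 4·11 + 2·6 = 44 + 12 = 56°C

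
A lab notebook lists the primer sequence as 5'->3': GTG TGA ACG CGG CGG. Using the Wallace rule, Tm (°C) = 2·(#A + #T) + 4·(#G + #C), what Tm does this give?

Base counts: A=2, T=2, G=8, C=3
A+T = 4, G+C = 11
Tm = 4·11 + 2·4 = 44 + 8 = 52°C

52°C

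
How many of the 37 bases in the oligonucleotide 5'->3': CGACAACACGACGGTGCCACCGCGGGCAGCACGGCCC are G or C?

Base counts: G=12, A=8, T=1, C=16
G+C = 12 + 16 = 28

28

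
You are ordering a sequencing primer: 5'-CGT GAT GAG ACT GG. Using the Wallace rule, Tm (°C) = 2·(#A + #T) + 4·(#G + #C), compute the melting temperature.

44°C

Counting bases: T=3, A=3, C=2, G=6
So N_AT = 6 and N_GC = 8.
Tm = 2×6 + 4×8 = 44°C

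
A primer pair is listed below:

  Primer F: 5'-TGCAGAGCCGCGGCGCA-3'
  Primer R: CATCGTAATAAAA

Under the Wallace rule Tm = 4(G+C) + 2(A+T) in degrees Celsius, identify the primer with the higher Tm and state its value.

Primer F: A+T=4, G+C=13 → Tm = 2(4)+4(13) = 60°C
Primer R: A+T=10, G+C=3 → Tm = 2(10)+4(3) = 32°C
60°C vs 32°C → primer F is higher.

Primer F, 60°C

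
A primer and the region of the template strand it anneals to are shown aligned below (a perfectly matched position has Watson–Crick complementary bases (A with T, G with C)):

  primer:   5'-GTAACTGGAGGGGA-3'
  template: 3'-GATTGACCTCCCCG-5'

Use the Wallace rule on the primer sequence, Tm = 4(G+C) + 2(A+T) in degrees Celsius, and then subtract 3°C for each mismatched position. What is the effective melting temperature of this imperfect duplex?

Primer base counts: A=4, T=2, G=7, C=1 → A+T=6, G+C=8
Perfect-match Tm = 2(6) + 4(8) = 12 + 32 = 44°C
Mismatches (positions where the bases are not complementary): 2 (at positions 1, 14)
Effective Tm = 44 − 2×3 = 44 − 6 = 38°C

38°C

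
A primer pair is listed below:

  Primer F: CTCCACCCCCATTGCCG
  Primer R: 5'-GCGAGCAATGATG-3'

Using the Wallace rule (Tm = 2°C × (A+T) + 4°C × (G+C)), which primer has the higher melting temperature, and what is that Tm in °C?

Primer F, 58°C

Primer F: A+T=5, G+C=12 → Tm = 2(5)+4(12) = 58°C
Primer R: A+T=6, G+C=7 → Tm = 2(6)+4(7) = 40°C
58°C vs 40°C → primer F is higher.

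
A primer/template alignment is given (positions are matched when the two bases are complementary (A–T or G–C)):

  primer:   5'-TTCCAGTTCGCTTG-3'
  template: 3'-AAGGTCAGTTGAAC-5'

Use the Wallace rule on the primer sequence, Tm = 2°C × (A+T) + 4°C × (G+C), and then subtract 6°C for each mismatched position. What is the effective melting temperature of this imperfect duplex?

24°C

Primer base counts: A=1, T=6, G=3, C=4 → A+T=7, G+C=7
Perfect-match Tm = 2(7) + 4(7) = 14 + 28 = 42°C
Mismatches (positions where the bases are not complementary): 3 (at positions 8, 9, 10)
Effective Tm = 42 − 3×6 = 42 − 18 = 24°C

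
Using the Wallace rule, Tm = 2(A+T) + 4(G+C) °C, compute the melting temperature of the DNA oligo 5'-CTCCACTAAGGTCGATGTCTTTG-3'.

68°C

Scanning the sequence gives A=4, G=5, C=6, T=8.
So N_AT = 12 and N_GC = 11.
Tm = 4·11 + 2·12 = 44 + 24 = 68°C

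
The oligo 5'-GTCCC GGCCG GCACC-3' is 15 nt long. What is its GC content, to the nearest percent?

87%

Base counts: C=8, G=5, A=1, T=1
G+C = 5 + 8 = 13 out of 15 bases
%GC = 13/15 × 100 = 86.67% ≈ 87%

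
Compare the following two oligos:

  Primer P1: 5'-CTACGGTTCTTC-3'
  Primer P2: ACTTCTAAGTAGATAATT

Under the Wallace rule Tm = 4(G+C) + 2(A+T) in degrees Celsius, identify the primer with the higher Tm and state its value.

Primer P1: A+T=6, G+C=6 → Tm = 2(6)+4(6) = 36°C
Primer P2: A+T=14, G+C=4 → Tm = 2(14)+4(4) = 44°C
36°C vs 44°C → primer P2 is higher.

Primer P2, 44°C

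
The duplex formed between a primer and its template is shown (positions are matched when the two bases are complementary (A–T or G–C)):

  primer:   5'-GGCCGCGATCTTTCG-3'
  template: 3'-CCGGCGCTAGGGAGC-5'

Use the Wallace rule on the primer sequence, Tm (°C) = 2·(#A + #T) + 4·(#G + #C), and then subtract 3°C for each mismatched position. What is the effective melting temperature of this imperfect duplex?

44°C

Primer base counts: A=1, T=4, G=5, C=5 → A+T=5, G+C=10
Perfect-match Tm = 2(5) + 4(10) = 10 + 40 = 50°C
Mismatches (positions where the bases are not complementary): 2 (at positions 11, 12)
Effective Tm = 50 − 2×3 = 50 − 6 = 44°C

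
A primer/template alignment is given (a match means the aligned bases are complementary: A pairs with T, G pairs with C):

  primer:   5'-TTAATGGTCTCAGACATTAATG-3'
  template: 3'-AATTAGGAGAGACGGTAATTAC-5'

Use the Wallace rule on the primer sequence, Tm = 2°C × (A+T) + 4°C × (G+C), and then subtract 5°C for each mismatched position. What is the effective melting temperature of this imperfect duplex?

38°C

Primer base counts: A=7, T=8, G=4, C=3 → A+T=15, G+C=7
Perfect-match Tm = 2(15) + 4(7) = 30 + 28 = 58°C
Mismatches (positions where the bases are not complementary): 4 (at positions 6, 7, 12, 14)
Effective Tm = 58 − 4×5 = 58 − 20 = 38°C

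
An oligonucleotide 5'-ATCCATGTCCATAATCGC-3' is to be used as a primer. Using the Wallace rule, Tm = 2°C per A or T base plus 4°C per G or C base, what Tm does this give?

C=6, G=2, A=5, T=5
So N_AT = 10 and N_GC = 8.
Tm = 2×10 + 4×8 = 52°C

52°C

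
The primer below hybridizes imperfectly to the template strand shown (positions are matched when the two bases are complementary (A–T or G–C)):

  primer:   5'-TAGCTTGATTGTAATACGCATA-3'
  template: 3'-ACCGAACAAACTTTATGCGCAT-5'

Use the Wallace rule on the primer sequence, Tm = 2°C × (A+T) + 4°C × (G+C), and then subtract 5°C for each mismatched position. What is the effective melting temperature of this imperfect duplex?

Primer base counts: A=7, T=8, G=4, C=3 → A+T=15, G+C=7
Perfect-match Tm = 2(15) + 4(7) = 30 + 28 = 58°C
Mismatches (positions where the bases are not complementary): 4 (at positions 2, 8, 12, 20)
Effective Tm = 58 − 4×5 = 58 − 20 = 38°C

38°C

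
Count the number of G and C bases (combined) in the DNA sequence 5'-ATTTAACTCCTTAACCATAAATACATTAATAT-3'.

Scanning the sequence gives T=12, C=6, G=0, A=14.
G+C = 0 + 6 = 6

6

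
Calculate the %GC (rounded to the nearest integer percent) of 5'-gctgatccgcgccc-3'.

79%

Base counts: A=1, G=4, T=2, C=7
G+C = 4 + 7 = 11 out of 14 bases
%GC = 11/14 × 100 = 78.57% ≈ 79%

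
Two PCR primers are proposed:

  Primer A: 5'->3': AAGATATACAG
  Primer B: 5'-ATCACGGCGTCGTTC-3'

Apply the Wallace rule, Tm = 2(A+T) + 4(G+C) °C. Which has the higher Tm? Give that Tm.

Primer A: A+T=8, G+C=3 → Tm = 2(8)+4(3) = 28°C
Primer B: A+T=6, G+C=9 → Tm = 2(6)+4(9) = 48°C
28°C vs 48°C → primer B is higher.

Primer B, 48°C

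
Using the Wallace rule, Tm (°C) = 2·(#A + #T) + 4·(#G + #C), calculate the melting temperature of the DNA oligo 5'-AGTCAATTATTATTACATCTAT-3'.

Scanning the sequence gives T=10, A=8, G=1, C=3.
A+T = 18, G+C = 4
Tm = 2(18) + 4(4) = 36 + 16 = 52°C

52°C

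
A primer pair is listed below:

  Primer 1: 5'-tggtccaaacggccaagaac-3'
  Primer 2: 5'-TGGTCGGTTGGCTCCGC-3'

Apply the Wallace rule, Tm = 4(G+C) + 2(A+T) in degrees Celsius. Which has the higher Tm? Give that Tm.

Primer 1, 62°C

Primer 1: A+T=9, G+C=11 → Tm = 2(9)+4(11) = 62°C
Primer 2: A+T=5, G+C=12 → Tm = 2(5)+4(12) = 58°C
62°C vs 58°C → primer 1 is higher.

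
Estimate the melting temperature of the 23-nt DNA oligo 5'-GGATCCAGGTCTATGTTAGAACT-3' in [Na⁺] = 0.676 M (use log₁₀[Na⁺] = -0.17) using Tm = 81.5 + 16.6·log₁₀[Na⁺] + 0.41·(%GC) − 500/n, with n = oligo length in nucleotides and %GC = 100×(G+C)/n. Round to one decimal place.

Length n = 23. Counting bases: T=7, A=6, G=6, C=4
G+C = 10, so %GC = 10/23 × 100 = 43.478%
Salt term: 16.6 × (-0.17) = -2.822
GC term: 0.41 × 43.478 = 17.826; length term: −500/23 = −21.739
Tm = 81.5 + (-2.822) + 17.826 − 21.739 = 74.765 → 74.8°C

74.8°C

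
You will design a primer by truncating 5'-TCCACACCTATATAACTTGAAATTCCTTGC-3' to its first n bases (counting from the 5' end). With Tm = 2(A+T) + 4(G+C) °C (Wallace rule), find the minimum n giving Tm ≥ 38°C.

First 13 bases: TCCACACCTATAT → Tm = 36°C (< 38°C)
First 14 bases: TCCACACCTATATA → Tm = 38°C (≥ 38°C)
Each additional base adds 2°C (A/T) or 4°C (G/C), so Tm is non-decreasing in n; n = 14 is the first length to reach 38°C.

n = 14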